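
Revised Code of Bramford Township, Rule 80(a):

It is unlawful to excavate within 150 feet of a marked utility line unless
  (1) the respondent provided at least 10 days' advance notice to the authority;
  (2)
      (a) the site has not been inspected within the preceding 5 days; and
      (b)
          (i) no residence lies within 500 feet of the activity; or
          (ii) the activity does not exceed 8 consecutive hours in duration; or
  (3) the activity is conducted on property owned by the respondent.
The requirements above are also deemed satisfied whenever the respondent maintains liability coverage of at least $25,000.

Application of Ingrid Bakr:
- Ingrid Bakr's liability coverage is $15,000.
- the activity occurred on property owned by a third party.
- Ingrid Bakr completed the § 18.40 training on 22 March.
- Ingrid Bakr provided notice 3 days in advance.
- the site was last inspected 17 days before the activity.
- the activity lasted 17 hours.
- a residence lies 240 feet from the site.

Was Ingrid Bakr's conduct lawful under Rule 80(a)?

No — unlawful.

(1) ≥10 days' notice — fails.
(a) not (site inspected) — met.
(i) no residence in 500 ft — fails.
(ii) ≤ 8 hrs duration — not satisfied.
(b): F OR F → false.
(2) = T AND F = false.
(3) own property — not met.
Overall = F OR F OR F = false.
Exception (coverage ≥ $25,000) — not satisfied.
Result: main false OR exception false → false.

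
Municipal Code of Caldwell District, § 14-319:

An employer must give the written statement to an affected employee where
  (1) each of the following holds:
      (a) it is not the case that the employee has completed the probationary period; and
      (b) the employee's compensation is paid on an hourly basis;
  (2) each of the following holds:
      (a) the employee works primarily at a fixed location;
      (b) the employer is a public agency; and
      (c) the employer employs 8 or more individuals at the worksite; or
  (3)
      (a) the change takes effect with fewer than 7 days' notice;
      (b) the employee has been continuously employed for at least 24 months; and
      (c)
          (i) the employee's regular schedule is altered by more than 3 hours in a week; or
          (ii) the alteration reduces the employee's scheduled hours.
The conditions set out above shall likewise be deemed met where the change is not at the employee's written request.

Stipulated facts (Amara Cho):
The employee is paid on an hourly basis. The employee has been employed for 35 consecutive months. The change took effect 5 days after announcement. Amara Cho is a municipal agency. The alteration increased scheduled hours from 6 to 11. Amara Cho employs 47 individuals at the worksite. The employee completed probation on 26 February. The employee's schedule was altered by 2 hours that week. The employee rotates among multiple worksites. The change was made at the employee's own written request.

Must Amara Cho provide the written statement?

No — not required.

(a) not (past probation) — fails.
(b) hourly-paid — holds.
(1) = F AND T = false.
(a) fixed location — not satisfied.
(b) public agency — satisfied.
(c) ≥ 8 at site — met.
So (2) is not satisfied (F AND T AND T).
(a) < 7 days' notice — met.
(b) tenure ≥ 24 mo. — met.
(i) schedule shift > 3h — fails.
(ii) hours reduced — not satisfied.
(c) = F OR F = false.
So (3) is not satisfied (T AND T AND F).
Overall: F OR F OR F → false.
Exception (not employee-requested) — not satisfied.
Result: main false OR exception false → false.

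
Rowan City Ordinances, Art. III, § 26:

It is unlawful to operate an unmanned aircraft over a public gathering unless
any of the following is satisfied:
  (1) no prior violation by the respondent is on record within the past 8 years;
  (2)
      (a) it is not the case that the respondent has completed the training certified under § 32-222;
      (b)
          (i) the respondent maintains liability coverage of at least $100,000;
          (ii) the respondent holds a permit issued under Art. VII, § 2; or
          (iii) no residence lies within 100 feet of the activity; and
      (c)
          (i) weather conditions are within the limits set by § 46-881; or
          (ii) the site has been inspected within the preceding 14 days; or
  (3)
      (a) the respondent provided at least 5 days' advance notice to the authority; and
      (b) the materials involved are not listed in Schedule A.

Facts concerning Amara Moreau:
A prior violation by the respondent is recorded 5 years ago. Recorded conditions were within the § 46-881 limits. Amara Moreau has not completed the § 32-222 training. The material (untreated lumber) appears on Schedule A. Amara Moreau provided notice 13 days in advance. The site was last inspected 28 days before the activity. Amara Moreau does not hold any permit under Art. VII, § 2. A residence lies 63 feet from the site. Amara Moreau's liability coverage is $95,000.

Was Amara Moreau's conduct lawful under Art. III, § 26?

No — unlawful.

(1) no prior violation — not satisfied.
(a) not (training certified) — satisfied.
(i) coverage ≥ $100,000 — not met.
(ii) holds permit — not met.
(iii) no residence in 100 ft — fails.
So (b) is not satisfied (F OR F OR F).
(i) weather ok — satisfied.
(ii) site inspected — fails.
So (c) is satisfied (T OR F).
So (2) is not satisfied (T AND F AND T).
(a) ≥5 days' notice — satisfied.
(b) not (Schedule A material) — not met.
So (3) is not satisfied (T AND F).
Overall: F OR F OR F → false.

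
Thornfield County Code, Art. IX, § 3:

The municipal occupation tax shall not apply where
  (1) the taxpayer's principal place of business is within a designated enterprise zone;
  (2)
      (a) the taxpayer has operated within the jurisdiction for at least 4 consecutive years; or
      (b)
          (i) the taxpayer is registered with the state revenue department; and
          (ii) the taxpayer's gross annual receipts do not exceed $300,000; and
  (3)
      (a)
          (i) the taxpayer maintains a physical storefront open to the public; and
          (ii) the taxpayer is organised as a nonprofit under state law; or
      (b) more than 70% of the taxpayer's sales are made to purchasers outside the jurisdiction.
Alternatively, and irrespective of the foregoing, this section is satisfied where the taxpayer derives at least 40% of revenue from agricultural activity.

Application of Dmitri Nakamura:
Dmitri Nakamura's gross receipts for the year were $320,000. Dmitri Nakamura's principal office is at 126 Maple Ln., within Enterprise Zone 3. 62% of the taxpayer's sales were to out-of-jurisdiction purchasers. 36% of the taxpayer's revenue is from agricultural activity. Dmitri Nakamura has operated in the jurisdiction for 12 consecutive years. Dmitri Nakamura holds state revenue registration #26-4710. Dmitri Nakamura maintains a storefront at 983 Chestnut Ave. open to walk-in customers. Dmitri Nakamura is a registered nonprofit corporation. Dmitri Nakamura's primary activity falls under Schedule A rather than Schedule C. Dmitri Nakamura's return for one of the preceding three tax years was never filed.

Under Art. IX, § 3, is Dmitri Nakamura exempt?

Yes — exempt.

(1) in enterprise zone — satisfied.
(a) ≥ 4 yrs in jurisdiction — met.
(i) state-registered — satisfied.
(ii) receipts ≤ $300,000 — not met.
(b) = T AND F = false.
(2) = T OR F = true.
(i) has storefront — holds.
(ii) nonprofit — met.
So (a) is satisfied (T AND T).
(b) >70% out-of-jur. sales — fails.
(3) = T OR F = true.
So Overall is satisfied (T AND T AND T).
Exception (≥40% agricultural) — not satisfied.
Result: main true OR exception false → true.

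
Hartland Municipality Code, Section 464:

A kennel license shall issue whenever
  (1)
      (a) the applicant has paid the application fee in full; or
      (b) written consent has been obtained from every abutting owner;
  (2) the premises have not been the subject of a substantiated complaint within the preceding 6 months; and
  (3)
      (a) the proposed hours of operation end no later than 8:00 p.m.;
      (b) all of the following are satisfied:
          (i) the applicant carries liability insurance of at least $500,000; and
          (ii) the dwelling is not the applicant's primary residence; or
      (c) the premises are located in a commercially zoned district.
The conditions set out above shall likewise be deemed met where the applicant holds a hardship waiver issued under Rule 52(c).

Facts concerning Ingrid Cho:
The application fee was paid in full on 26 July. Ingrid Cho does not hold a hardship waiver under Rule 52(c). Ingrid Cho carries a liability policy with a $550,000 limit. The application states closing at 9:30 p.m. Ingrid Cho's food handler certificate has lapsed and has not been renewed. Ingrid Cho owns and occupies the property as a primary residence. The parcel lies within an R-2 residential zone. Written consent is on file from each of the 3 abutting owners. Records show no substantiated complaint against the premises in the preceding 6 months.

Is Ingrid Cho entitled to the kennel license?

(a) fee paid — met.
(b) all abutters consent — holds.
(1) = T OR T = true.
(2) no complaint in 6 mo. — met.
(a) closes by 8 p.m. — not satisfied.
(i) insurance ≥ $500,000 — met.
(ii) not (primary residence) — not met.
(b): T AND F → false.
(c) commercially zoned — fails.
(3): F OR F OR F → false.
Overall = T AND T AND F = false.
Exception (hardship waiver) — not satisfied.
Result: main false OR exception false → false.

No — denied.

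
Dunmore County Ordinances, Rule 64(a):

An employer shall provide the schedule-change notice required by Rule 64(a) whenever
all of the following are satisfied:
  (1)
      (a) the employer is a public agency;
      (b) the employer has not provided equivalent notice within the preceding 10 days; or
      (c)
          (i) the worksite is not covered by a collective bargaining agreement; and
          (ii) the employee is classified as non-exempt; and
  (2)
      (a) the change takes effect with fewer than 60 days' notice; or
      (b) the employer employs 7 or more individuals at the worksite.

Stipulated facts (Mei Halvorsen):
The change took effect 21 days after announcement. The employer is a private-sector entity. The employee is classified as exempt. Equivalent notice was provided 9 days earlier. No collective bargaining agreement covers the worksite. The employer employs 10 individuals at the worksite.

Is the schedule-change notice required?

No — not required.

(a) public agency — not satisfied.
(b) no recent notice — not satisfied.
(i) no CBA — holds.
(ii) non-exempt — fails.
So (c) is not satisfied (T AND F).
(1) = F OR F OR F = false.
(a) < 60 days' notice — met.
(b) ≥ 7 at site — holds.
(2): T OR T → true.
Overall = F AND T = false.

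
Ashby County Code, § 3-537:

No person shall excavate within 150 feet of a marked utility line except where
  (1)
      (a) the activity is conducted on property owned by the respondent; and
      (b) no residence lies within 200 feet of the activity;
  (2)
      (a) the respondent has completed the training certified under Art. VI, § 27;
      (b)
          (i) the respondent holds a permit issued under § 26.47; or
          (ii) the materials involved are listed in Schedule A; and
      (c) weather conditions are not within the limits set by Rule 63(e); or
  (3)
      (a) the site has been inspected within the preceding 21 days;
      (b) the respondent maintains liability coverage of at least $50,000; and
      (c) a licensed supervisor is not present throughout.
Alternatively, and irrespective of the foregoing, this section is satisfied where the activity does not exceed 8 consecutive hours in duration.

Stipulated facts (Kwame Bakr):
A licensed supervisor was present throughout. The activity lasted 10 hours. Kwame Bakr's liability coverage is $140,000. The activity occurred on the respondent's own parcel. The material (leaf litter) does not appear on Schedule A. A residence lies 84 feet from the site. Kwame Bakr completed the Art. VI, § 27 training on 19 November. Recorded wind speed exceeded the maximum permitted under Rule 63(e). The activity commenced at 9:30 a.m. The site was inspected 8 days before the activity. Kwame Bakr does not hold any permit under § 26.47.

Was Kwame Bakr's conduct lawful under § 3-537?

No — unlawful.

(a) own property — holds.
(b) no residence in 200 ft — not satisfied.
(1): T AND F → false.
(a) training certified — holds.
(i) holds permit — not satisfied.
(ii) Schedule A material — not met.
(b) = F OR F = false.
(c) not (weather ok) — holds.
(2) = T AND F AND T = false.
(a) site inspected — met.
(b) coverage ≥ $50,000 — satisfied.
(c) not (supervisor present) — not satisfied.
(3) = T AND T AND F = false.
So Overall is not satisfied (F OR F OR F).
Exception (≤ 8 hrs duration) — not satisfied.
Result: main false OR exception false → false.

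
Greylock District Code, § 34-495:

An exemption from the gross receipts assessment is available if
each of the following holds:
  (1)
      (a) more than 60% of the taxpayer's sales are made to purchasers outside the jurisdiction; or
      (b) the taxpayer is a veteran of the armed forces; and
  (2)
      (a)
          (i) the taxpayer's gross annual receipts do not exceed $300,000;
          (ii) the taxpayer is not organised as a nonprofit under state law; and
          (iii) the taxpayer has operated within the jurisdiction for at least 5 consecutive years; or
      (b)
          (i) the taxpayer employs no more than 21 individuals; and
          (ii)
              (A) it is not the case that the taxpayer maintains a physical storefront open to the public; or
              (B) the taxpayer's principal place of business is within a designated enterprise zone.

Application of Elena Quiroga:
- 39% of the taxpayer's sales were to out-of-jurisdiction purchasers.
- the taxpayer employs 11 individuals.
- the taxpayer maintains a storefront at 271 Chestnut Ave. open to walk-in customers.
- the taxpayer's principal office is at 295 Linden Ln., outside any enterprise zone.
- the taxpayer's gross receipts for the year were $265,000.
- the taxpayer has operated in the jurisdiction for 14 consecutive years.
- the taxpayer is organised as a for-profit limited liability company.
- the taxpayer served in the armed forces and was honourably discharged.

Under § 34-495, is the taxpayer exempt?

(a) >60% out-of-jur. sales — fails.
(b) veteran — met.
So (1) is satisfied (F OR T).
(i) receipts ≤ $300,000 — met.
(ii) not (nonprofit) — satisfied.
(iii) ≥ 5 yrs in jurisdiction — satisfied.
(a) = T AND T AND T = true.
(i) ≤ 21 employees — holds.
(A) not (has storefront) — not met.
(B) in enterprise zone — fails.
So (ii) is not satisfied (F OR F).
(b) = T AND F = false.
(2) = T OR F = true.
Overall: T AND T → true.

Yes — exempt.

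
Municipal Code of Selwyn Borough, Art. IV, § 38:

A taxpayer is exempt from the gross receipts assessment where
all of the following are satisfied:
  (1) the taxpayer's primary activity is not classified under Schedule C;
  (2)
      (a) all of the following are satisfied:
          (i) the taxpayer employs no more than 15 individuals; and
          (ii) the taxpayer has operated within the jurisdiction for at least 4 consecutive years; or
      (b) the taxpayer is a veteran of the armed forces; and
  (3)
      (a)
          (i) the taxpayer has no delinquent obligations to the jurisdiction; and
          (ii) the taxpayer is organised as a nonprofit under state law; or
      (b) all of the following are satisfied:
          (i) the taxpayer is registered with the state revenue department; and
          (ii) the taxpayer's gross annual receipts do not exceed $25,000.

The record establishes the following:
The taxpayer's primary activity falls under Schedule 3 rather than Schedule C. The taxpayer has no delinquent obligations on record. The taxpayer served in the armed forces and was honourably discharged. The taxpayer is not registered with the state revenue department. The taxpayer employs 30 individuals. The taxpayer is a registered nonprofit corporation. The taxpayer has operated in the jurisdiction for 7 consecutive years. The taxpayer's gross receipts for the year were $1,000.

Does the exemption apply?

Yes — exempt.

(1) not (Schedule C activity) — satisfied.
(i) ≤ 15 employees — not met.
(ii) ≥ 4 yrs in jurisdiction — holds.
(a): F AND T → false.
(b) veteran — met.
(2): F OR T → true.
(i) no delinquency — satisfied.
(ii) nonprofit — holds.
So (a) is satisfied (T AND T).
(i) state-registered — fails.
(ii) receipts ≤ $25,000 — met.
So (b) is not satisfied (F AND T).
(3) = T OR F = true.
Overall: T AND T AND T → true.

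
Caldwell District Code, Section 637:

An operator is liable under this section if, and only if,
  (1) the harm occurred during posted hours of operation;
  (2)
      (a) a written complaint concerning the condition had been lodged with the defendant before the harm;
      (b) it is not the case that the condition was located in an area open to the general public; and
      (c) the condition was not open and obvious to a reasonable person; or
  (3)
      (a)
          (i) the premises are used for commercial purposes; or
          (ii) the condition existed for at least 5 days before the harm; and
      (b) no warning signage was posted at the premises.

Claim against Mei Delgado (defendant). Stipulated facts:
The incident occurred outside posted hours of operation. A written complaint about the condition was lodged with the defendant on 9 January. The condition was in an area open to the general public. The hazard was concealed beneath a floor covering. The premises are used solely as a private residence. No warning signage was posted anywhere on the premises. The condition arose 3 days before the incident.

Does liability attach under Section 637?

No — not liable.

(1) during posted hours — not satisfied.
(a) complaint lodged — met.
(b) not (public area) — fails.
(c) not open/obvious — satisfied.
(2): T AND F AND T → false.
(i) commercial use — not satisfied.
(ii) condition ≥5 days old — not met.
(a): F OR F → false.
(b) no signage posted — holds.
So (3) is not satisfied (F AND T).
Overall: F OR F OR F → false.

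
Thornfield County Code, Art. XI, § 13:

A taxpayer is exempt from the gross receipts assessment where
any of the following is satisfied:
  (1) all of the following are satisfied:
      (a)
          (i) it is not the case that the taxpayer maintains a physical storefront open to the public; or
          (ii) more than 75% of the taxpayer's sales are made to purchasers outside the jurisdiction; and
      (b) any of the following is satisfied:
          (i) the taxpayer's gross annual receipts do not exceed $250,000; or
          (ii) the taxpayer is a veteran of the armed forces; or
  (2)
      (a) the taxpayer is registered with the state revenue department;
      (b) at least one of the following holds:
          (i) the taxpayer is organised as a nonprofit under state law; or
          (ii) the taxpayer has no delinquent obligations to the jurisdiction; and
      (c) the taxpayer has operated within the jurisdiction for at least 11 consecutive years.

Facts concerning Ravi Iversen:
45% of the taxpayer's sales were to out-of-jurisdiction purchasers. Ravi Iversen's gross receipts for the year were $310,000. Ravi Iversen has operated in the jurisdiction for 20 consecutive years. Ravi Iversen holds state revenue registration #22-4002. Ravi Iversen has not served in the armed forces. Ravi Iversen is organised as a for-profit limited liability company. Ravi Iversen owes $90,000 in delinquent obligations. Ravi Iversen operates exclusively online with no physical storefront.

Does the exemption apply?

(i) not (has storefront) — satisfied.
(ii) >75% out-of-jur. sales — not satisfied.
(a) = T OR F = true.
(i) receipts ≤ $250,000 — not satisfied.
(ii) veteran — not satisfied.
So (b) is not satisfied (F OR F).
(1) = T AND F = false.
(a) state-registered — holds.
(i) nonprofit — fails.
(ii) no delinquency — not met.
(b) = F OR F = false.
(c) ≥ 11 yrs in jurisdiction — satisfied.
(2) = T AND F AND T = false.
Overall = F OR F = false.

No — not exempt.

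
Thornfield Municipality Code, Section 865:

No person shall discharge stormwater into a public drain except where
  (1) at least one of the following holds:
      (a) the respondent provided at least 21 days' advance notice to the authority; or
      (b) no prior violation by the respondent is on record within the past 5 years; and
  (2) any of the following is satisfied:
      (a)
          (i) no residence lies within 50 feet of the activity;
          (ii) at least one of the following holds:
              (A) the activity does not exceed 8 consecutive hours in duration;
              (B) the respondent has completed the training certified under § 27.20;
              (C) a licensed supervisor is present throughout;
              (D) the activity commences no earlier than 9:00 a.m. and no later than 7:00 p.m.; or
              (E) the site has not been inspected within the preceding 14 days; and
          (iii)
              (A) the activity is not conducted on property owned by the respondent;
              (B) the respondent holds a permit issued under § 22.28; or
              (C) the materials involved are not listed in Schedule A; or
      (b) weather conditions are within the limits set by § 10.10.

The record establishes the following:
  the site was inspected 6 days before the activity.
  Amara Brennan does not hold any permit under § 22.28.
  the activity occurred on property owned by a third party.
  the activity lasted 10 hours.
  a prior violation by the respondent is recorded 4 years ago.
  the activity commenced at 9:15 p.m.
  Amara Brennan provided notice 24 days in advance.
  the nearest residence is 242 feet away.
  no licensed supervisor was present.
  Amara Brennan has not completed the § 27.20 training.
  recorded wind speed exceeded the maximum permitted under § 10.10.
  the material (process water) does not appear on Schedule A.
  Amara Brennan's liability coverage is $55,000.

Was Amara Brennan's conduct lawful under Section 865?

No — unlawful.

(a) ≥21 days' notice — satisfied.
(b) no prior violation — fails.
(1): T OR F → true.
(i) no residence in 50 ft — met.
(A) ≤ 8 hrs duration — not met.
(B) training certified — not satisfied.
(C) supervisor present — not met.
(D) start within hours — not met.
(E) not (site inspected) — not satisfied.
So (ii) is not satisfied (F OR F OR F OR F OR F).
(A) not (own property) — satisfied.
(B) holds permit — not met.
(C) not (Schedule A material) — met.
(iii): T OR F OR T → true.
(a): T AND F AND T → false.
(b) weather ok — fails.
So (2) is not satisfied (F OR F).
Overall: T AND F → false.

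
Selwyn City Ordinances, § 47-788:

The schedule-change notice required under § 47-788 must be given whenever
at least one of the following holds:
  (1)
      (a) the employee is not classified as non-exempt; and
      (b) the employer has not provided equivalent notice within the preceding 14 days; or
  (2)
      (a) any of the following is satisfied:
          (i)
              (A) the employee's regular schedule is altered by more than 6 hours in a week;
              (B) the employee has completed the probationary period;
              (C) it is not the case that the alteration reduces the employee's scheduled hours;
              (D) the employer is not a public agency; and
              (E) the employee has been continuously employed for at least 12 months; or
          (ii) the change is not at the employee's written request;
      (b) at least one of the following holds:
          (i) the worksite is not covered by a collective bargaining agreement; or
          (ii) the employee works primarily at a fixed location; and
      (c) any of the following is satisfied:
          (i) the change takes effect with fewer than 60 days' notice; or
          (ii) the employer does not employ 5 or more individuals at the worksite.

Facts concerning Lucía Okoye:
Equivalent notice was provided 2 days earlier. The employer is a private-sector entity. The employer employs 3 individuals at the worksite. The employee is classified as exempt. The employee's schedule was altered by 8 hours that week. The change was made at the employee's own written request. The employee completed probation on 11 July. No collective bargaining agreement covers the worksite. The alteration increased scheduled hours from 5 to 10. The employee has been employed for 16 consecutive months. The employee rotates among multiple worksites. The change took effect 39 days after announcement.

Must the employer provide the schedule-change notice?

(a) not (non-exempt) — met.
(b) no recent notice — not met.
So (1) is not satisfied (T AND F).
(A) schedule shift > 6h — satisfied.
(B) past probation — holds.
(C) not (hours reduced) — satisfied.
(D) not (public agency) — holds.
(E) tenure ≥ 12 mo. — holds.
So (i) is satisfied (T AND T AND T AND T AND T).
(ii) not employee-requested — not satisfied.
(a) = T OR F = true.
(i) no CBA — holds.
(ii) fixed location — fails.
(b): T OR F → true.
(i) < 60 days' notice — met.
(ii) not (≥ 5 at site) — satisfied.
(c): T OR T → true.
So (2) is satisfied (T AND T AND T).
Overall = F OR T = true.

Yes — required.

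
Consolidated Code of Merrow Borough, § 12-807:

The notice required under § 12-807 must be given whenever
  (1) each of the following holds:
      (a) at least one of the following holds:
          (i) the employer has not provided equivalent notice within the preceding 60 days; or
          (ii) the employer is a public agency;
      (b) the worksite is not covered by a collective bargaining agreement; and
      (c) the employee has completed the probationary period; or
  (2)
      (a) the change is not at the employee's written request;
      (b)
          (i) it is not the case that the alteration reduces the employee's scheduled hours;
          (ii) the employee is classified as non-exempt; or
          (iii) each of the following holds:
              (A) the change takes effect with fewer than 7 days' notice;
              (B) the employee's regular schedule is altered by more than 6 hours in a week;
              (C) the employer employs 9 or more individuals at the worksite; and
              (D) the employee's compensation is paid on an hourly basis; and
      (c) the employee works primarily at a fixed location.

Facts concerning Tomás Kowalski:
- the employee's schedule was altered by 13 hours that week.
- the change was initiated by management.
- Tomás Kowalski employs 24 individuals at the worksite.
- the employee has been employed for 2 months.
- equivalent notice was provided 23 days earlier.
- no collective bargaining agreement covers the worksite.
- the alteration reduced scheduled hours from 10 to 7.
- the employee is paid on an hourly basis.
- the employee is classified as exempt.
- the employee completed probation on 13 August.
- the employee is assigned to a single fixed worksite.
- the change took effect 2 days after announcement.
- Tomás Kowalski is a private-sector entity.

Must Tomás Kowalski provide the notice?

(i) no recent notice — not satisfied.
(ii) public agency — not satisfied.
(a) = F OR F = false.
(b) no CBA — satisfied.
(c) past probation — satisfied.
So (1) is not satisfied (F AND T AND T).
(a) not employee-requested — holds.
(i) not (hours reduced) — fails.
(ii) non-exempt — fails.
(A) < 7 days' notice — satisfied.
(B) schedule shift > 6h — met.
(C) ≥ 9 at site — satisfied.
(D) hourly-paid — met.
(iii): T AND T AND T AND T → true.
So (b) is satisfied (F OR F OR T).
(c) fixed location — holds.
(2) = T AND T AND T = true.
Overall: F OR T → true.

Yes — required.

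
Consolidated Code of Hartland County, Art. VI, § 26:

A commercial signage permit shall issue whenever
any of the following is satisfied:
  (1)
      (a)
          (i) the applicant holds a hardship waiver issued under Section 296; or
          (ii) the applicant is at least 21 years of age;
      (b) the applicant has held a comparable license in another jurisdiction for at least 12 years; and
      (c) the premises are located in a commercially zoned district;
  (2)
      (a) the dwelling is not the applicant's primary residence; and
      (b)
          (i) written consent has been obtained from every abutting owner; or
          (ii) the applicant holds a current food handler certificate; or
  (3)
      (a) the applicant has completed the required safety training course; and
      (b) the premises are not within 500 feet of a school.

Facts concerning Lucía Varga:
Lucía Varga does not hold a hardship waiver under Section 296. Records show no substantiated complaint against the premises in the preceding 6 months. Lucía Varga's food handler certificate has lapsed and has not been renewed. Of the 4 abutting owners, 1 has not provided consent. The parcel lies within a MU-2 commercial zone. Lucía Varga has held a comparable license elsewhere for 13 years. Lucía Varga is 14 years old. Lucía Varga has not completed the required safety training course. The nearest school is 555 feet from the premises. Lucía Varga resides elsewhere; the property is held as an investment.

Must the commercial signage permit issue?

(i) hardship waiver — not met.
(ii) age ≥ 21 — fails.
So (a) is not satisfied (F OR F).
(b) prior license ≥ 12 yr — satisfied.
(c) commercially zoned — holds.
(1) = F AND T AND T = false.
(a) not (primary residence) — met.
(i) all abutters consent — fails.
(ii) food handler cert. — not satisfied.
So (b) is not satisfied (F OR F).
(2) = T AND F = false.
(a) safety training — fails.
(b) ≥500 ft from school — holds.
(3) = F AND T = false.
Overall = F OR F OR F = false.

No — denied.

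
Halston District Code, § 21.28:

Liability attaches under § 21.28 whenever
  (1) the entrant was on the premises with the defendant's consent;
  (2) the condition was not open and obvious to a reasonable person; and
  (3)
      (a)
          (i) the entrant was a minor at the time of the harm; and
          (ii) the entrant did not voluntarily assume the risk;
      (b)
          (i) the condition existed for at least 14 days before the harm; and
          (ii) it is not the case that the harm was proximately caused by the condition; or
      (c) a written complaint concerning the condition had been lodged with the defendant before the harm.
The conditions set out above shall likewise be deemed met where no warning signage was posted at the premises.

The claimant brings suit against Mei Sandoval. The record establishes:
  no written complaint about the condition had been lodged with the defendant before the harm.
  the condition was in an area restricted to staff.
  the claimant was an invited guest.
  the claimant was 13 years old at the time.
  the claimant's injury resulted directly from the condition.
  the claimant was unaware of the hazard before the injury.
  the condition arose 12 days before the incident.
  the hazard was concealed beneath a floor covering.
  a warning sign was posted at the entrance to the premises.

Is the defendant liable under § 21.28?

Yes — liable.

(1) consent to enter — met.
(2) not open/obvious — satisfied.
(i) entrant a minor — holds.
(ii) no assumed risk — holds.
(a) = T AND T = true.
(i) condition ≥14 days old — not satisfied.
(ii) not (proximate cause) — fails.
(b): F AND F → false.
(c) complaint lodged — not satisfied.
So (3) is satisfied (T OR F OR F).
Overall = T AND T AND T = true.
Exception (no signage posted) — not satisfied.
Result: main true OR exception false → true.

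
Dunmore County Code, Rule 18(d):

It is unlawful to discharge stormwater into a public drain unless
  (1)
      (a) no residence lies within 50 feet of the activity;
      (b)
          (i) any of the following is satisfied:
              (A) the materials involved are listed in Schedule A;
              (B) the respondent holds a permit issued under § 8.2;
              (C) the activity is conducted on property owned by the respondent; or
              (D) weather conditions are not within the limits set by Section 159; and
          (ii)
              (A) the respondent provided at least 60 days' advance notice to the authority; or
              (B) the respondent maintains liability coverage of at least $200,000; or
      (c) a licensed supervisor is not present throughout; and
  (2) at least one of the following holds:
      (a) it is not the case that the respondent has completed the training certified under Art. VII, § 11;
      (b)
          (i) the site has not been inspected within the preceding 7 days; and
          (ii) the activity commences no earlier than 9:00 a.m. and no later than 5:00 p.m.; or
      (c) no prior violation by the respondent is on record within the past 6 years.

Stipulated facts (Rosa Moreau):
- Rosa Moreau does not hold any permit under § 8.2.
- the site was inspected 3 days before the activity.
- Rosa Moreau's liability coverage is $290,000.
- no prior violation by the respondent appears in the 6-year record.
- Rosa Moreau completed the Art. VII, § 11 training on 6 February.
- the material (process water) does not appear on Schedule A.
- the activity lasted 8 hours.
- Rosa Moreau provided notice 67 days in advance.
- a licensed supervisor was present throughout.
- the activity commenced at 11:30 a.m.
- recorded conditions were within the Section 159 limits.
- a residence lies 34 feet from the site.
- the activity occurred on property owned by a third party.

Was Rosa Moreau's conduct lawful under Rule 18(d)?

No — unlawful.

(a) no residence in 50 ft — not met.
(A) Schedule A material — not met.
(B) holds permit — fails.
(C) own property — not met.
(D) not (weather ok) — not met.
So (i) is not satisfied (F OR F OR F OR F).
(A) ≥60 days' notice — satisfied.
(B) coverage ≥ $200,000 — holds.
(ii): T OR T → true.
(b): F AND T → false.
(c) not (supervisor present) — not met.
(1): F OR F OR F → false.
(a) not (training certified) — not met.
(i) not (site inspected) — fails.
(ii) start within hours — satisfied.
(b): F AND T → false.
(c) no prior violation — met.
(2): F OR F OR T → true.
Overall = F AND T = false.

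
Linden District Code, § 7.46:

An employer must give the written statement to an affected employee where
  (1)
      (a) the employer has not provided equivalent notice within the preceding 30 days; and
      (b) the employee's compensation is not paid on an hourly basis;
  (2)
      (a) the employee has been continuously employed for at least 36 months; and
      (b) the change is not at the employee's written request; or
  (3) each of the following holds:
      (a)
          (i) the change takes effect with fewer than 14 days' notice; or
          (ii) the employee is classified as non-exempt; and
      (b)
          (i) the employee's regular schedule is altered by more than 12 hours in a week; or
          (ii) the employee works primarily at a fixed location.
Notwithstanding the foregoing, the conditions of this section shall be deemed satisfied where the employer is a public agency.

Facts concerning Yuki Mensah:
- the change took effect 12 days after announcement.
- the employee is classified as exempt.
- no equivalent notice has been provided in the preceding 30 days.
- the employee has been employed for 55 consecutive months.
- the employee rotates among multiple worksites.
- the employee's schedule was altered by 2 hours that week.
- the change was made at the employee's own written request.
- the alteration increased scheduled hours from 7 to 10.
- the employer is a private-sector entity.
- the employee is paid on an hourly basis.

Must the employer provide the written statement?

(a) no recent notice — met.
(b) not (hourly-paid) — not met.
(1) = T AND F = false.
(a) tenure ≥ 36 mo. — satisfied.
(b) not employee-requested — not met.
So (2) is not satisfied (T AND F).
(i) < 14 days' notice — satisfied.
(ii) non-exempt — not met.
So (a) is satisfied (T OR F).
(i) schedule shift > 12h — not met.
(ii) fixed location — fails.
(b): F OR F → false.
(3) = T AND F = false.
Overall = F OR F OR F = false.
Exception (public agency) — not satisfied.
Result: main false OR exception false → false.

No — not required.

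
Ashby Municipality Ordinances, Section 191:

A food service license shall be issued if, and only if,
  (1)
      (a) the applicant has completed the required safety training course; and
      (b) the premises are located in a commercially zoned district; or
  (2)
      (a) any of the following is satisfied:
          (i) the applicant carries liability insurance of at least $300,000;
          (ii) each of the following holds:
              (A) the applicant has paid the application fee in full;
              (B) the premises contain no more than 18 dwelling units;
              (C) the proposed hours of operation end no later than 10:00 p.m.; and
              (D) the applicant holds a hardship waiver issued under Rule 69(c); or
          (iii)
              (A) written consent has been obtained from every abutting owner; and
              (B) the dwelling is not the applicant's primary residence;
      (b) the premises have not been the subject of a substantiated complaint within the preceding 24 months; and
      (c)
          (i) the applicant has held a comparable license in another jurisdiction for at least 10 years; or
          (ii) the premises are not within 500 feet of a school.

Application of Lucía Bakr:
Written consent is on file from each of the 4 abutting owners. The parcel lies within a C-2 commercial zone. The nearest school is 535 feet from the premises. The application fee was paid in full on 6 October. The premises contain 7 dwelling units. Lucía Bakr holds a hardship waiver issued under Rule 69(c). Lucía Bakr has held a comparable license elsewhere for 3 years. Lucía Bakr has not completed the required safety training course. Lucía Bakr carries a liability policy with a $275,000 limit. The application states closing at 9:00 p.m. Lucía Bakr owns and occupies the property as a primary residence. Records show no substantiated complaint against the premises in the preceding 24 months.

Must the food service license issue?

Yes — granted.

(a) safety training — fails.
(b) commercially zoned — holds.
(1) = F AND T = false.
(i) insurance ≥ $300,000 — not met.
(A) fee paid — holds.
(B) ≤ 18 units — holds.
(C) closes by 10 p.m. — met.
(D) hardship waiver — holds.
So (ii) is satisfied (T AND T AND T AND T).
(A) all abutters consent — met.
(B) not (primary residence) — not met.
(iii): T AND F → false.
So (a) is satisfied (F OR T OR F).
(b) no complaint in 24 mo. — met.
(i) prior license ≥ 10 yr — not met.
(ii) ≥500 ft from school — met.
(c): F OR T → true.
(2): T AND T AND T → true.
Overall = F OR T = true.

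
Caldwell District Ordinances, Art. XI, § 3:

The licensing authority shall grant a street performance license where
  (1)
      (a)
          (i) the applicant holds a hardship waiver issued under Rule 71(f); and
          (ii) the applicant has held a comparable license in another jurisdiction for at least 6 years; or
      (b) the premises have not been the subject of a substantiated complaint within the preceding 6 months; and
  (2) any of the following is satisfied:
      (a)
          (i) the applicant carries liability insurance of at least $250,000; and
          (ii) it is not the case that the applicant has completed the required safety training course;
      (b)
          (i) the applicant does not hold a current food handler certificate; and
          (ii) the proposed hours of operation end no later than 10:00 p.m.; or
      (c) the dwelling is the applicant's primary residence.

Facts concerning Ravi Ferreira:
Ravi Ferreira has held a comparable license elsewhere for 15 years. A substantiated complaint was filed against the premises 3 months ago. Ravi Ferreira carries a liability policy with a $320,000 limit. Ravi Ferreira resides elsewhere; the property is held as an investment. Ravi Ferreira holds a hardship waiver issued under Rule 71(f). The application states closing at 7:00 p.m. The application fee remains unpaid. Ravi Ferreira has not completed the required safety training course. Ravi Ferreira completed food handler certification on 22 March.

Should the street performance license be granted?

(i) hardship waiver — satisfied.
(ii) prior license ≥ 6 yr — satisfied.
(a): T AND T → true.
(b) no complaint in 6 mo. — not met.
(1): T OR F → true.
(i) insurance ≥ $250,000 — holds.
(ii) not (safety training) — met.
(a): T AND T → true.
(i) not (food handler cert.) — not met.
(ii) closes by 10 p.m. — met.
(b) = F AND T = false.
(c) primary residence — not satisfied.
(2): T OR F OR F → true.
Overall: T AND T → true.

Yes — granted.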